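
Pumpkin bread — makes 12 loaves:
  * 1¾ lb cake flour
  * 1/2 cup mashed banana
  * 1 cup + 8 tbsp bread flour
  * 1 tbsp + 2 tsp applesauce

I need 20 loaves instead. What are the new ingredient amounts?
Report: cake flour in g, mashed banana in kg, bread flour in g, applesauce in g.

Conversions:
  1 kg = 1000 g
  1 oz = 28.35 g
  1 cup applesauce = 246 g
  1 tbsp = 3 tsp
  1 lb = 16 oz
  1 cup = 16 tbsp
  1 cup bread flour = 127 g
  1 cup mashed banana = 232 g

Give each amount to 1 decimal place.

cake flour: 1323.0 g; mashed banana: 0.2 kg; bread flour: 317.5 g; applesauce: 42.7 g

Scaling factor: 20/12 = 5/3.
cake flour: 1.75 lb × 5/3 × 16 oz/lb × 28.35 g/oz = 1323.0 g
mashed banana: 0.5 cup × 5/3 × 232 g/cup ÷ 1000 g/kg ≈ 0.2 kg
bread flour: (1 cup + 8 tbsp = 1.5 cup) × 5/3 × 127 g/cup = 317.5 g
applesauce: (1 tbsp + 2 tsp = 5/3 tbsp) × 5/3 ÷ 16 tbsp/cup × 246 g/cup ≈ 42.7 g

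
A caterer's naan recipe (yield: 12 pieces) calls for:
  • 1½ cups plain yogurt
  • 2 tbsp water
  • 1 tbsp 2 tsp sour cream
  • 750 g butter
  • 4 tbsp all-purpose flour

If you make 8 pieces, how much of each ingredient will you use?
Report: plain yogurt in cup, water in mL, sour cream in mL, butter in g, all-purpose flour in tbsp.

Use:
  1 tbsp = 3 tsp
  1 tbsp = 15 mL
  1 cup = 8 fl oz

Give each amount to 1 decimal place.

Scaling factor: 8/12 = 2/3.
plain yogurt: 1.5 cup × 2/3 = 1.0 cup
water: 2 tbsp × 2/3 × 15 mL/tbsp = 20.0 mL
sour cream: (1 tbsp + 2 tsp = 5/3 tbsp) × 2/3 × 15 mL/tbsp ≈ 16.7 mL
butter: 750 g × 2/3 = 500.0 g
all-purpose flour: 4 tbsp × 2/3 ≈ 2.7 tbsp

plain yogurt: 1.0 cup; water: 20.0 mL; sour cream: 16.7 mL; butter: 500.0 g; all-purpose flour: 2.7 tbsp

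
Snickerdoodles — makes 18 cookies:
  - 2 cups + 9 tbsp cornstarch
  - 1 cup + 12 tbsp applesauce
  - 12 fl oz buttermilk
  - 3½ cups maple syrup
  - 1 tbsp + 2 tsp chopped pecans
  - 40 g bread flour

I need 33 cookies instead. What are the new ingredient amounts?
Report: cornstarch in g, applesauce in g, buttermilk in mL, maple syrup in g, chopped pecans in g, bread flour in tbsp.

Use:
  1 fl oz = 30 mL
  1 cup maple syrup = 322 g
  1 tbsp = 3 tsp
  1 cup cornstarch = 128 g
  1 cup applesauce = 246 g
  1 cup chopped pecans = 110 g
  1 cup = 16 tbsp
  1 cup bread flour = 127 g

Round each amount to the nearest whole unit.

cornstarch: 601 g; applesauce: 789 g; buttermilk: 660 mL; maple syrup: 2066 g; chopped pecans: 21 g; bread flour: 9 tbsp

Scaling factor: 33/18 = 11/6.
cornstarch: (2 cup + 9 tbsp = 2.5625 cup) × 11/6 × 128 g/cup ≈ 601 g
applesauce: (1 cup + 12 tbsp = 1.75 cup) × 11/6 × 246 g/cup ≈ 789 g
buttermilk: 12 fl oz × 11/6 × 30 mL/fl oz = 660 mL
maple syrup: 3.5 cup × 11/6 × 322 g/cup ≈ 2066 g
chopped pecans: (1 tbsp + 2 tsp = 5/3 tbsp) × 11/6 ÷ 16 tbsp/cup × 110 g/cup ≈ 21 g
bread flour: 40 g × 11/6 ÷ 127 g/cup × 16 tbsp/cup ≈ 9 tbsp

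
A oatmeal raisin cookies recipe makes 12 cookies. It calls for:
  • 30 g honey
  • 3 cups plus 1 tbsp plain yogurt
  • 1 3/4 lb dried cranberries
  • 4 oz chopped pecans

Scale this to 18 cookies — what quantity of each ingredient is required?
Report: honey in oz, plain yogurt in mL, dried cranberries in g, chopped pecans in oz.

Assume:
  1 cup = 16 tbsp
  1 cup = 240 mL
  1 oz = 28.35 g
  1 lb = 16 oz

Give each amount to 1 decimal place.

honey: 1.6 oz; plain yogurt: 1102.5 mL; dried cranberries: 1190.7 g; chopped pecans: 6.0 oz

Scaling factor: 18/12 = 3/2 = 1.5.
honey: 30 g × 3/2 ÷ 28.35 g/oz ≈ 1.6 oz
plain yogurt: (3 cup + 1 tbsp = 3.0625 cup) × 3/2 × 240 mL/cup = 1102.5 mL
dried cranberries: 1.75 lb × 3/2 × 16 oz/lb × 28.35 g/oz = 1190.7 g
chopped pecans: 4 oz × 3/2 = 6.0 oz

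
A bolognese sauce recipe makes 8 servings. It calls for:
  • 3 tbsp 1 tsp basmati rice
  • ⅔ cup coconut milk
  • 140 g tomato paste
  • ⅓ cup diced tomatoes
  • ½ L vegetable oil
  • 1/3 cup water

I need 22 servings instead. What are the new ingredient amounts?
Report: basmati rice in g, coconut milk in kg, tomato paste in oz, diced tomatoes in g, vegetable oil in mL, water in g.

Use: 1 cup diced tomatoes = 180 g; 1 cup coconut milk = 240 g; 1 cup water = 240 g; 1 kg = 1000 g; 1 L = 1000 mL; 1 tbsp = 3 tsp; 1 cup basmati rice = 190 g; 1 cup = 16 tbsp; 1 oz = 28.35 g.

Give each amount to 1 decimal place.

basmati rice: 108.9 g; coconut milk: 0.4 kg; tomato paste: 13.6 oz; diced tomatoes: 165.0 g; vegetable oil: 1375.0 mL; water: 220.0 g

Scaling factor: 22/8 = 11/4 = 2.75.
basmati rice: (3 tbsp + 1 tsp = 10/3 tbsp) × 11/4 ÷ 16 tbsp/cup × 190 g/cup ≈ 108.9 g
coconut milk: 2/3 cup × 11/4 × 240 g/cup ÷ 1000 g/kg ≈ 0.4 kg
tomato paste: 140 g × 11/4 ÷ 28.35 g/oz ≈ 13.6 oz
diced tomatoes: 1/3 cup × 11/4 × 180 g/cup = 165.0 g
vegetable oil: 0.5 L × 11/4 × 1000 mL/L = 1375.0 mL
water: 1/3 cup × 11/4 × 240 g/cup = 220.0 g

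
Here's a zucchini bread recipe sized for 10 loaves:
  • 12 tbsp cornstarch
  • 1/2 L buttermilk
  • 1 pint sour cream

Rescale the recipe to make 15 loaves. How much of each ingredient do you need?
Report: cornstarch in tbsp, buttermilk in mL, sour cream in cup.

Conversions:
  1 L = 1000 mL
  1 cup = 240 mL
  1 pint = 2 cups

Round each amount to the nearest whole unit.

cornstarch: 18 tbsp; buttermilk: 750 mL; sour cream: 3 cup

Scaling factor: 15/10 = 3/2 = 1.5.
cornstarch: 12 tbsp × 3/2 = 18 tbsp
buttermilk: 0.5 L × 3/2 × 1000 mL/L = 750 mL
sour cream: 1 pint × 3/2 × 2 cup/pint = 3 cup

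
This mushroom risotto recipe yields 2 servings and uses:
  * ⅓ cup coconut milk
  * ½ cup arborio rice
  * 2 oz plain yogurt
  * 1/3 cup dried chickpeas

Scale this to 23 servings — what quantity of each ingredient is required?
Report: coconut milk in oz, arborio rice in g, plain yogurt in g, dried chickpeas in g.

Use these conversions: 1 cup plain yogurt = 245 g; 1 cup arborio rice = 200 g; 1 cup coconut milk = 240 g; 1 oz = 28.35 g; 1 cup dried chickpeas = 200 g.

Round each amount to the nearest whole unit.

coconut milk: 32 oz; arborio rice: 1150 g; plain yogurt: 652 g; dried chickpeas: 767 g

Scaling factor: 23/2 = 11.5.
coconut milk: 1/3 cup × 23/2 × 240 g/cup ÷ 28.35 g/oz ≈ 32 oz
arborio rice: 0.5 cup × 23/2 × 200 g/cup = 1150 g
plain yogurt: 2 oz × 23/2 × 28.35 g/oz ≈ 652 g
dried chickpeas: 1/3 cup × 23/2 × 200 g/cup ≈ 767 g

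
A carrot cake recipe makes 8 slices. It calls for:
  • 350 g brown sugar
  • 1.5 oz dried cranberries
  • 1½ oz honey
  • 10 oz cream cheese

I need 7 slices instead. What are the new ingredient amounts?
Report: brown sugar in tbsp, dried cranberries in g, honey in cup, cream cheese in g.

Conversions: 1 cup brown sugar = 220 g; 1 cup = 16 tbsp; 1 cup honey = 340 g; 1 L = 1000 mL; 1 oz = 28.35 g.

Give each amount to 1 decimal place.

brown sugar: 22.3 tbsp; dried cranberries: 37.2 g; honey: 0.1 cup; cream cheese: 248.1 g

Scaling factor: 7/8 = 0.875.
brown sugar: 350 g × 7/8 ÷ 220 g/cup × 16 tbsp/cup ≈ 22.3 tbsp
dried cranberries: 1.5 oz × 7/8 × 28.35 g/oz ≈ 37.2 g
honey: 1.5 oz × 7/8 × 28.35 g/oz ÷ 340 g/cup ≈ 0.1 cup
cream cheese: 10 oz × 7/8 × 28.35 g/oz ≈ 248.1 g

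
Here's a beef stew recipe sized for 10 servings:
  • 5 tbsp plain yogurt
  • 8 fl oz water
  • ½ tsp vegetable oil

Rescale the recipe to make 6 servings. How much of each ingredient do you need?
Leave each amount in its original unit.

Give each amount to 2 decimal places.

plain yogurt: 3.00 tbsp; water: 4.80 fl oz; vegetable oil: 0.30 tsp

Scaling factor: 6/10 = 3/5 = 0.6.
plain yogurt: 5 tbsp × 3/5 = 3.00 tbsp
water: 8 fl oz × 3/5 = 4.80 fl oz
vegetable oil: 0.5 tsp × 3/5 = 0.30 tsp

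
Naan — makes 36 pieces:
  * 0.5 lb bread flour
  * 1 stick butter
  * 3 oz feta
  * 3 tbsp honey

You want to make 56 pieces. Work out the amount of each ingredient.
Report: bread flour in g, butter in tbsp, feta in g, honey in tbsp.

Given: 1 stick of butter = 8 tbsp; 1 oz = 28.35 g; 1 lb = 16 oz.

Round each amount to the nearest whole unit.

Scaling factor: 56/36 = 14/9.
bread flour: 0.5 lb × 14/9 × 16 oz/lb × 28.35 g/oz ≈ 353 g
butter: 1 stick × 14/9 × 8 tbsp/stick ≈ 12 tbsp
feta: 3 oz × 14/9 × 28.35 g/oz ≈ 132 g
honey: 3 tbsp × 14/9 ≈ 5 tbsp

bread flour: 353 g; butter: 12 tbsp; feta: 132 g; honey: 5 tbsp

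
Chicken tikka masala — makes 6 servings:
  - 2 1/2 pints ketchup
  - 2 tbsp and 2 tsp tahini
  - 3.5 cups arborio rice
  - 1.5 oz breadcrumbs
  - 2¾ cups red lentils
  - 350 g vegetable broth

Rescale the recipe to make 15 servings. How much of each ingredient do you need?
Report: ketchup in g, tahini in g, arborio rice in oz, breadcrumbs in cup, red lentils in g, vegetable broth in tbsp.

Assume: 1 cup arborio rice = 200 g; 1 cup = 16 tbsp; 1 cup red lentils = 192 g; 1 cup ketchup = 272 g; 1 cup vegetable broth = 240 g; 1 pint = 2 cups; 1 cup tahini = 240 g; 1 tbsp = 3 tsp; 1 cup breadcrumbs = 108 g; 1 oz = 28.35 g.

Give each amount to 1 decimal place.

Scaling factor: 15/6 = 5/2 = 2.5.
ketchup: 2.5 pint × 5/2 × 2 cup/pint × 272 g/cup = 3400.0 g
tahini: (2 tbsp + 2 tsp = 8/3 tbsp) × 5/2 ÷ 16 tbsp/cup × 240 g/cup = 100.0 g
arborio rice: 3.5 cup × 5/2 × 200 g/cup ÷ 28.35 g/oz ≈ 61.7 oz
breadcrumbs: 1.5 oz × 5/2 × 28.35 g/oz ÷ 108 g/cup ≈ 1.0 cup
red lentils: 2.75 cup × 5/2 × 192 g/cup = 1320.0 g
vegetable broth: 350 g × 5/2 ÷ 240 g/cup × 16 tbsp/cup ≈ 58.3 tbsp

ketchup: 3400.0 g; tahini: 100.0 g; arborio rice: 61.7 oz; breadcrumbs: 1.0 cup; red lentils: 1320.0 g; vegetable broth: 58.3 tbsp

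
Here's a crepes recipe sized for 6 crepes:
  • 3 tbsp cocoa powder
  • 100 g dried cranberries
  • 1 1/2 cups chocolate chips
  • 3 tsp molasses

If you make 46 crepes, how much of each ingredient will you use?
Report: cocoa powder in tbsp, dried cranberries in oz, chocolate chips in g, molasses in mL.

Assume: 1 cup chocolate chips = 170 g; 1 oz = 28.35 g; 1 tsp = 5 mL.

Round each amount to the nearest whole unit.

cocoa powder: 23 tbsp; dried cranberries: 27 oz; chocolate chips: 1955 g; molasses: 115 mL

Scaling factor: 46/6 = 23/3.
cocoa powder: 3 tbsp × 23/3 = 23 tbsp
dried cranberries: 100 g × 23/3 ÷ 28.35 g/oz ≈ 27 oz
chocolate chips: 1.5 cup × 23/3 × 170 g/cup = 1955 g
molasses: 3 tsp × 23/3 × 5 mL/tsp = 115 mL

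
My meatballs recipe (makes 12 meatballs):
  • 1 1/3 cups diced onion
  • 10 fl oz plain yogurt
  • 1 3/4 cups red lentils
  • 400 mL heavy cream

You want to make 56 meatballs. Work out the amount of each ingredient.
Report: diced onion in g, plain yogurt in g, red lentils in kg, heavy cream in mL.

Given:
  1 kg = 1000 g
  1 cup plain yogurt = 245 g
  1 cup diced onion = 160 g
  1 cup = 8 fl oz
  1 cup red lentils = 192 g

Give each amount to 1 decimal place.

Scaling factor: 56/12 = 14/3.
diced onion: 4/3 cup × 14/3 × 160 g/cup ≈ 995.6 g
plain yogurt: 10 fl oz × 14/3 ÷ 8 fl oz/cup × 245 g/cup ≈ 1429.2 g
red lentils: 1.75 cup × 14/3 × 192 g/cup ÷ 1000 g/kg ≈ 1.6 kg
heavy cream: 400 mL × 14/3 ≈ 1866.7 mL

diced onion: 995.6 g; plain yogurt: 1429.2 g; red lentils: 1.6 kg; heavy cream: 1866.7 mL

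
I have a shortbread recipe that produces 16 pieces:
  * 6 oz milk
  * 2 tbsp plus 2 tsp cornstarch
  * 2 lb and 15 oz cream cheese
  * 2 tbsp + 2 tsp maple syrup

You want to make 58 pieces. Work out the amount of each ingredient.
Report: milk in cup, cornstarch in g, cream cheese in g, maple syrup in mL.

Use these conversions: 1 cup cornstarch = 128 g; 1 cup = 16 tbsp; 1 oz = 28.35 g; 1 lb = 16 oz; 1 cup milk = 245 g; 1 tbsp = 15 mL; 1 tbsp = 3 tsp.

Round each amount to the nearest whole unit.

Scaling factor: 58/16 = 29/8 = 3.625.
milk: 6 oz × 29/8 × 28.35 g/oz ÷ 245 g/cup ≈ 3 cup
cornstarch: (2 tbsp + 2 tsp = 8/3 tbsp) × 29/8 ÷ 16 tbsp/cup × 128 g/cup ≈ 77 g
cream cheese: (2 lb + 15 oz = 2.9375 lb) × 29/8 × 16 oz/lb × 28.35 g/oz ≈ 4830 g
maple syrup: (2 tbsp + 2 tsp = 8/3 tbsp) × 29/8 × 15 mL/tbsp = 145 mL

milk: 3 cup; cornstarch: 77 g; cream cheese: 4830 g; maple syrup: 145 mL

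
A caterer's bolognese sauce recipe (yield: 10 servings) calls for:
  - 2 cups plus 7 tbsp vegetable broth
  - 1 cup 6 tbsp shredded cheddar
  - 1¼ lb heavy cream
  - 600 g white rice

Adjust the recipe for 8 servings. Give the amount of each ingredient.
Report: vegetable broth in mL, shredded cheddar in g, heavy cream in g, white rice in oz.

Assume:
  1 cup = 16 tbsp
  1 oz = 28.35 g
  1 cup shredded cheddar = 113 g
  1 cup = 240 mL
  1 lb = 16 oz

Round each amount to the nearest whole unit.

Scaling factor: 8/10 = 4/5 = 0.8.
vegetable broth: (2 cup + 7 tbsp = 2.4375 cup) × 4/5 × 240 mL/cup = 468 mL
shredded cheddar: (1 cup + 6 tbsp = 1.375 cup) × 4/5 × 113 g/cup ≈ 124 g
heavy cream: 1.25 lb × 4/5 × 16 oz/lb × 28.35 g/oz ≈ 454 g
white rice: 600 g × 4/5 ÷ 28.35 g/oz ≈ 17 oz

vegetable broth: 468 mL; shredded cheddar: 124 g; heavy cream: 454 g; white rice: 17 oz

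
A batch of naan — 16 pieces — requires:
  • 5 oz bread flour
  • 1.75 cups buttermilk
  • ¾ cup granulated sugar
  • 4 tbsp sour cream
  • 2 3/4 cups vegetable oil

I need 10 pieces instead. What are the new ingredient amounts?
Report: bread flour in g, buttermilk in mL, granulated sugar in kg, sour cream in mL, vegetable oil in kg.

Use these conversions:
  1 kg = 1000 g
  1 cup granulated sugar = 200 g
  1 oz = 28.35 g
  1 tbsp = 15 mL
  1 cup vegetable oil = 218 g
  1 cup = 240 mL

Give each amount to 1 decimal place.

Scaling factor: 10/16 = 5/8 = 0.625.
bread flour: 5 oz × 5/8 × 28.35 g/oz ≈ 88.6 g
buttermilk: 1.75 cup × 5/8 × 240 mL/cup = 262.5 mL
granulated sugar: 0.75 cup × 5/8 × 200 g/cup ÷ 1000 g/kg ≈ 0.1 kg
sour cream: 4 tbsp × 5/8 × 15 mL/tbsp = 37.5 mL
vegetable oil: 2.75 cup × 5/8 × 218 g/cup ÷ 1000 g/kg ≈ 0.4 kg

bread flour: 88.6 g; buttermilk: 262.5 mL; granulated sugar: 0.1 kg; sour cream: 37.5 mL; vegetable oil: 0.4 kg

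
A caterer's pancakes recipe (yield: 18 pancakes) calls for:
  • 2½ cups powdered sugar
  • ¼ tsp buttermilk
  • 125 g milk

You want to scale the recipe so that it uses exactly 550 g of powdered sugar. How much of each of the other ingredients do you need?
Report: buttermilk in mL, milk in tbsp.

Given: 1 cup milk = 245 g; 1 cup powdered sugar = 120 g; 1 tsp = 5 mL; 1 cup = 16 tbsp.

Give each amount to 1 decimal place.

The original recipe has 300 g of powdered sugar, so the scaling factor is 550 ÷ 300 = 11/6.
buttermilk: 0.25 tsp × 11/6 × 5 mL/tsp ≈ 2.3 mL
milk: 125 g × 11/6 ÷ 245 g/cup × 16 tbsp/cup ≈ 15.0 tbsp

buttermilk: 2.3 mL; milk: 15.0 tbsp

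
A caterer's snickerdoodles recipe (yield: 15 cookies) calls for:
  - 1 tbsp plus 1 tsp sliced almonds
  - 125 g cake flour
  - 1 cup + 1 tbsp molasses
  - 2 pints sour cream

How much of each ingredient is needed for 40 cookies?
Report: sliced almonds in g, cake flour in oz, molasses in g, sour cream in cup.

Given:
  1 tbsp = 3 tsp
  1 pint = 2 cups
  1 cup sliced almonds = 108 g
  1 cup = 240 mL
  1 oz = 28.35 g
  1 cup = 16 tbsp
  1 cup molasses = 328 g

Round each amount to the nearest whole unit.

Scaling factor: 40/15 = 8/3.
sliced almonds: (1 tbsp + 1 tsp = 4/3 tbsp) × 8/3 ÷ 16 tbsp/cup × 108 g/cup = 24 g
cake flour: 125 g × 8/3 ÷ 28.35 g/oz ≈ 12 oz
molasses: (1 cup + 1 tbsp = 1.0625 cup) × 8/3 × 328 g/cup ≈ 929 g
sour cream: 2 pint × 8/3 × 2 cup/pint ≈ 11 cup

sliced almonds: 24 g; cake flour: 12 oz; molasses: 929 g; sour cream: 11 cup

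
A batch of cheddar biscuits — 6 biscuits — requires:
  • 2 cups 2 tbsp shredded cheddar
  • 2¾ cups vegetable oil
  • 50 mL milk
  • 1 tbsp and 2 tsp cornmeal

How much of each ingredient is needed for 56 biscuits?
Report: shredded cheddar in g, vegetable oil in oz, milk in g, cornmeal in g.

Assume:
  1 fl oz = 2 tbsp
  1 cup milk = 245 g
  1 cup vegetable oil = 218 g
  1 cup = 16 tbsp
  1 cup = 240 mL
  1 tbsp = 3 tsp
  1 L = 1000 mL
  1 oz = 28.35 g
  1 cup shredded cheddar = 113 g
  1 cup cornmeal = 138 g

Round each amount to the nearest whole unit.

shredded cheddar: 2241 g; vegetable oil: 197 oz; milk: 476 g; cornmeal: 134 g

Scaling factor: 56/6 = 28/3.
shredded cheddar: (2 cup + 2 tbsp = 2.125 cup) × 28/3 × 113 g/cup ≈ 2241 g
vegetable oil: 2.75 cup × 28/3 × 218 g/cup ÷ 28.35 g/oz ≈ 197 oz
milk: 50 mL × 28/3 ÷ 240 mL/cup × 245 g/cup ≈ 476 g
cornmeal: (1 tbsp + 2 tsp = 5/3 tbsp) × 28/3 ÷ 16 tbsp/cup × 138 g/cup ≈ 134 g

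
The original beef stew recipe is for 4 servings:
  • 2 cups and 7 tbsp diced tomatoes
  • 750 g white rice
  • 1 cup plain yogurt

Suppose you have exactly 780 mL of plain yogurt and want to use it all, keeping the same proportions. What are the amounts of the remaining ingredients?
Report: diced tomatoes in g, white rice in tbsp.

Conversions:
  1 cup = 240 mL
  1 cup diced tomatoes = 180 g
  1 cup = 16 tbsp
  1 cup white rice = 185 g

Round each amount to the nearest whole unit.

diced tomatoes: 1426 g; white rice: 211 tbsp

The original recipe has 240 mL of plain yogurt, so the scaling factor is 780 ÷ 240 = 13/4 = 3.25.
diced tomatoes: (2 cup + 7 tbsp = 2.4375 cup) × 13/4 × 180 g/cup ≈ 1426 g
white rice: 750 g × 13/4 ÷ 185 g/cup × 16 tbsp/cup ≈ 211 tbsp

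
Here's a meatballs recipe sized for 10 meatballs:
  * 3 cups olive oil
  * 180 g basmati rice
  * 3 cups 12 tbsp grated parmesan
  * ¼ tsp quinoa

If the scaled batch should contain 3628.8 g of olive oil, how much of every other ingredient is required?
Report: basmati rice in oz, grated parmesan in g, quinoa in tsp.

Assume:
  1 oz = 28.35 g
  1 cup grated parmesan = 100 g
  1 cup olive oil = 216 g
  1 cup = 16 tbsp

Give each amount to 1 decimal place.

basmati rice: 35.6 oz; grated parmesan: 2100.0 g; quinoa: 1.4 tsp

The original recipe has 648 g of olive oil, so the scaling factor is 3628.8 ÷ 648 = 28/5 = 5.6.
basmati rice: 180 g × 28/5 ÷ 28.35 g/oz ≈ 35.6 oz
grated parmesan: (3 cup + 12 tbsp = 3.75 cup) × 28/5 × 100 g/cup = 2100.0 g
quinoa: 0.25 tsp × 28/5 = 1.4 tsp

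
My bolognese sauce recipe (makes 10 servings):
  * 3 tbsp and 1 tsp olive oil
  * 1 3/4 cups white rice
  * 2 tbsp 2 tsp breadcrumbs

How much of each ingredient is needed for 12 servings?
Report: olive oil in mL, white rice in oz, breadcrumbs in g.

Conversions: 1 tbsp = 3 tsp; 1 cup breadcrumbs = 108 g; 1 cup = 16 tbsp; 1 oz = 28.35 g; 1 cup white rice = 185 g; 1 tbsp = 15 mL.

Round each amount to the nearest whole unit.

Scaling factor: 12/10 = 6/5 = 1.2.
olive oil: (3 tbsp + 1 tsp = 10/3 tbsp) × 6/5 × 15 mL/tbsp = 60 mL
white rice: 1.75 cup × 6/5 × 185 g/cup ÷ 28.35 g/oz ≈ 14 oz
breadcrumbs: (2 tbsp + 2 tsp = 8/3 tbsp) × 6/5 ÷ 16 tbsp/cup × 108 g/cup ≈ 22 g

olive oil: 60 mL; white rice: 14 oz; breadcrumbs: 22 g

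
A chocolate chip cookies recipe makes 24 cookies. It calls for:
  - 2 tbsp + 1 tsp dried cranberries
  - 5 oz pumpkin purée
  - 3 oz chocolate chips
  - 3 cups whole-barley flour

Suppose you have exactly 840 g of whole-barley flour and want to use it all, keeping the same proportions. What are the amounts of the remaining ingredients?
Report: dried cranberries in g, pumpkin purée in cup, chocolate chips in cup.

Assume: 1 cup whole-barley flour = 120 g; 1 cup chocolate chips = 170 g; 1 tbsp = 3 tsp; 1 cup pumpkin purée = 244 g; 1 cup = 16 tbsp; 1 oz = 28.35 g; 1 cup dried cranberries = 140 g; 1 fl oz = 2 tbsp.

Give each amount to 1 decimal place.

dried cranberries: 47.6 g; pumpkin purée: 1.4 cup; chocolate chips: 1.2 cup

The original recipe has 360 g of whole-barley flour, so the scaling factor is 840 ÷ 360 = 7/3.
dried cranberries: (2 tbsp + 1 tsp = 7/3 tbsp) × 7/3 ÷ 16 tbsp/cup × 140 g/cup ≈ 47.6 g
pumpkin purée: 5 oz × 7/3 × 28.35 g/oz ÷ 244 g/cup ≈ 1.4 cup
chocolate chips: 3 oz × 7/3 × 28.35 g/oz ÷ 170 g/cup ≈ 1.2 cup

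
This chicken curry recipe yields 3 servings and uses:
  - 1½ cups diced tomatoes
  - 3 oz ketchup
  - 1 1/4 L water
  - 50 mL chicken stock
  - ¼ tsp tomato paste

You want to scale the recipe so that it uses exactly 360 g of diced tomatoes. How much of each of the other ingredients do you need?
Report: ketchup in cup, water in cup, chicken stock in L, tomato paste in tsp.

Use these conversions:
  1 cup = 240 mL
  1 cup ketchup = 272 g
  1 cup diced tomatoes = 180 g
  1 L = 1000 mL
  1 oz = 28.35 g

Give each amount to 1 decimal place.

The original recipe has 270 g of diced tomatoes, so the scaling factor is 360 ÷ 270 = 4/3.
ketchup: 3 oz × 4/3 × 28.35 g/oz ÷ 272 g/cup ≈ 0.4 cup
water: 1.25 L × 4/3 × 1000 mL/L ÷ 240 mL/cup ≈ 6.9 cup
chicken stock: 50 mL × 4/3 ÷ 1000 mL/L ≈ 0.1 L
tomato paste: 0.25 tsp × 4/3 ≈ 0.3 tsp

ketchup: 0.4 cup; water: 6.9 cup; chicken stock: 0.1 L; tomato paste: 0.3 tsp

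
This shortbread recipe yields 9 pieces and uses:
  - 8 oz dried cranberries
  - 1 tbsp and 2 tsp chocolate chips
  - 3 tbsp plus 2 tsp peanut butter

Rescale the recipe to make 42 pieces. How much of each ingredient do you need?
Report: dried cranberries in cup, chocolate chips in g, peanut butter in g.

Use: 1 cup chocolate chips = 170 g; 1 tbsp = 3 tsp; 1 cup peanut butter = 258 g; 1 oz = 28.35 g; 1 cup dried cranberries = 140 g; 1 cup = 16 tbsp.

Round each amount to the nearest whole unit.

Scaling factor: 42/9 = 14/3.
dried cranberries: 8 oz × 14/3 × 28.35 g/oz ÷ 140 g/cup ≈ 8 cup
chocolate chips: (1 tbsp + 2 tsp = 5/3 tbsp) × 14/3 ÷ 16 tbsp/cup × 170 g/cup ≈ 83 g
peanut butter: (3 tbsp + 2 tsp = 11/3 tbsp) × 14/3 ÷ 16 tbsp/cup × 258 g/cup ≈ 276 g

dried cranberries: 8 cup; chocolate chips: 83 g; peanut butter: 276 g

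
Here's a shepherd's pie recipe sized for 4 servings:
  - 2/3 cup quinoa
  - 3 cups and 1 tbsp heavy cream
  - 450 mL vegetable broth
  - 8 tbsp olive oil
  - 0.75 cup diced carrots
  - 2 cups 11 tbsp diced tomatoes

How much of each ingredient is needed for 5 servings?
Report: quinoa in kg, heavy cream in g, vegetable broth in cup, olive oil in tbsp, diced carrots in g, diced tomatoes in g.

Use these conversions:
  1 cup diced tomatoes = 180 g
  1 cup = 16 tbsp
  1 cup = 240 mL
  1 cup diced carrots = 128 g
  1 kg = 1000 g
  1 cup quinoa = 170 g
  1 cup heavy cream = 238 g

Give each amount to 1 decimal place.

quinoa: 0.1 kg; heavy cream: 911.1 g; vegetable broth: 2.3 cup; olive oil: 10.0 tbsp; diced carrots: 120.0 g; diced tomatoes: 604.7 g

Scaling factor: 5/4 = 1.25.
quinoa: 2/3 cup × 5/4 × 170 g/cup ÷ 1000 g/kg ≈ 0.1 kg
heavy cream: (3 cup + 1 tbsp = 3.0625 cup) × 5/4 × 238 g/cup ≈ 911.1 g
vegetable broth: 450 mL × 5/4 ÷ 240 mL/cup ≈ 2.3 cup
olive oil: 8 tbsp × 5/4 = 10.0 tbsp
diced carrots: 0.75 cup × 5/4 × 128 g/cup = 120.0 g
diced tomatoes: (2 cup + 11 tbsp = 2.6875 cup) × 5/4 × 180 g/cup ≈ 604.7 g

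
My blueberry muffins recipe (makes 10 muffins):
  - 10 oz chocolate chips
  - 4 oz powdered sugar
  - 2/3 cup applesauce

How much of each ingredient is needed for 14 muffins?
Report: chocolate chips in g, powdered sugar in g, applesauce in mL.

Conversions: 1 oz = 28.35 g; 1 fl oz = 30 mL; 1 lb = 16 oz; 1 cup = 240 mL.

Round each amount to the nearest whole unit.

chocolate chips: 397 g; powdered sugar: 159 g; applesauce: 224 mL

Scaling factor: 14/10 = 7/5 = 1.4.
chocolate chips: 10 oz × 7/5 × 28.35 g/oz ≈ 397 g
powdered sugar: 4 oz × 7/5 × 28.35 g/oz ≈ 159 g
applesauce: 2/3 cup × 7/5 × 240 mL/cup = 224 mL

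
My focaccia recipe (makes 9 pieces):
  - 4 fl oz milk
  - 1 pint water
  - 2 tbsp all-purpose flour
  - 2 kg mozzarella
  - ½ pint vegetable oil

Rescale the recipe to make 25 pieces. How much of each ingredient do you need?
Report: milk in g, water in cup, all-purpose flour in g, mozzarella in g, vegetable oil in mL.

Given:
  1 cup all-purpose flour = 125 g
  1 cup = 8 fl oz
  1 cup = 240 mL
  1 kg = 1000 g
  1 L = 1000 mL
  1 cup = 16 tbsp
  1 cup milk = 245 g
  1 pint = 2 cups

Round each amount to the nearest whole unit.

Scaling factor: 25/9.
milk: 4 fl oz × 25/9 ÷ 8 fl oz/cup × 245 g/cup ≈ 340 g
water: 1 pint × 25/9 × 2 cup/pint ≈ 6 cup
all-purpose flour: 2 tbsp × 25/9 ÷ 16 tbsp/cup × 125 g/cup ≈ 43 g
mozzarella: 2 kg × 25/9 × 1000 g/kg ≈ 5556 g
vegetable oil: 0.5 pint × 25/9 × 2 cup/pint × 240 mL/cup ≈ 667 mL

milk: 340 g; water: 6 cup; all-purpose flour: 43 g; mozzarella: 5556 g; vegetable oil: 667 mL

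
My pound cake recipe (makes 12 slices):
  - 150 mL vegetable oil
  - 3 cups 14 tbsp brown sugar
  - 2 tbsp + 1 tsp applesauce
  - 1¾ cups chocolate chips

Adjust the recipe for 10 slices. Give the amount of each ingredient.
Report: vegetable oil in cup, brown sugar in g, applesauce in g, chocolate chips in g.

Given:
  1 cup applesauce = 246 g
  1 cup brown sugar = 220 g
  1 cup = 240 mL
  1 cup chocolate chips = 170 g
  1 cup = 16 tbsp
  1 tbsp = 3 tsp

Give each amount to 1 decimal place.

Scaling factor: 10/12 = 5/6.
vegetable oil: 150 mL × 5/6 ÷ 240 mL/cup ≈ 0.5 cup
brown sugar: (3 cup + 14 tbsp = 3.875 cup) × 5/6 × 220 g/cup ≈ 710.4 g
applesauce: (2 tbsp + 1 tsp = 7/3 tbsp) × 5/6 ÷ 16 tbsp/cup × 246 g/cup ≈ 29.9 g
chocolate chips: 1.75 cup × 5/6 × 170 g/cup ≈ 247.9 g

vegetable oil: 0.5 cup; brown sugar: 710.4 g; applesauce: 29.9 g; chocolate chips: 247.9 g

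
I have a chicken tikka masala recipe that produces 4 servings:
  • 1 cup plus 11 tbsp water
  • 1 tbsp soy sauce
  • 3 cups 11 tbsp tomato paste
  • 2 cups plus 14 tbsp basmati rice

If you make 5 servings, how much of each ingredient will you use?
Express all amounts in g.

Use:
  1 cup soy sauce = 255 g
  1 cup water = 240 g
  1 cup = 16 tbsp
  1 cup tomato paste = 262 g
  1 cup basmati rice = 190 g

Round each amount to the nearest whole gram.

Scaling factor: 5/4 = 1.25.
water: (1 cup + 11 tbsp = 1.6875 cup) × 5/4 × 240 g/cup ≈ 506 g
soy sauce: 1 tbsp × 5/4 ÷ 16 tbsp/cup × 255 g/cup ≈ 20 g
tomato paste: (3 cup + 11 tbsp = 3.6875 cup) × 5/4 × 262 g/cup ≈ 1208 g
basmati rice: (2 cup + 14 tbsp = 2.875 cup) × 5/4 × 190 g/cup ≈ 683 g

water: 506 g; soy sauce: 20 g; tomato paste: 1208 g; basmati rice: 683 g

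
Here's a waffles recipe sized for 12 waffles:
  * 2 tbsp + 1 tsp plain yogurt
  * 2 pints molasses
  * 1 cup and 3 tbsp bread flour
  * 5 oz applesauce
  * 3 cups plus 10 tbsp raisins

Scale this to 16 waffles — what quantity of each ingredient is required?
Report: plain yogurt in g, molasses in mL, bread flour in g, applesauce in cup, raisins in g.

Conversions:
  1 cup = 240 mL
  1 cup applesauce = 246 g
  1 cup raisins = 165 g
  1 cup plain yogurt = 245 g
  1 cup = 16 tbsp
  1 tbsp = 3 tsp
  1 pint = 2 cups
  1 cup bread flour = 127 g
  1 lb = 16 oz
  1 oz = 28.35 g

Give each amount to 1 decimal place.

plain yogurt: 47.6 g; molasses: 1280.0 mL; bread flour: 201.1 g; applesauce: 0.8 cup; raisins: 797.5 g

Scaling factor: 16/12 = 4/3.
plain yogurt: (2 tbsp + 1 tsp = 7/3 tbsp) × 4/3 ÷ 16 tbsp/cup × 245 g/cup ≈ 47.6 g
molasses: 2 pint × 4/3 × 2 cup/pint × 240 mL/cup = 1280.0 mL
bread flour: (1 cup + 3 tbsp = 1.1875 cup) × 4/3 × 127 g/cup ≈ 201.1 g
applesauce: 5 oz × 4/3 × 28.35 g/oz ÷ 246 g/cup ≈ 0.8 cup
raisins: (3 cup + 10 tbsp = 3.625 cup) × 4/3 × 165 g/cup = 797.5 g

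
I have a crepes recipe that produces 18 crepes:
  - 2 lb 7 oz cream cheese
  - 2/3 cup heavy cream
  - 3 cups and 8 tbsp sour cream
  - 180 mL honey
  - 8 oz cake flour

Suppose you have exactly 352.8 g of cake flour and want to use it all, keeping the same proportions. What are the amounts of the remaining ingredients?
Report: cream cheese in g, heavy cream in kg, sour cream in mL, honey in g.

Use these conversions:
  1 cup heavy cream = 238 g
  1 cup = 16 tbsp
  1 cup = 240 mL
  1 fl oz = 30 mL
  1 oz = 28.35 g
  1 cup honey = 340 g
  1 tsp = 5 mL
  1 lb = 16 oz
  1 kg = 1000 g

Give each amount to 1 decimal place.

cream cheese: 1719.9 g; heavy cream: 0.2 kg; sour cream: 1306.7 mL; honey: 396.7 g

The original recipe has 226.8 g of cake flour, so the scaling factor is 352.8 ÷ 226.8 = 14/9.
cream cheese: (2 lb + 7 oz = 2.4375 lb) × 14/9 × 16 oz/lb × 28.35 g/oz = 1719.9 g
heavy cream: 2/3 cup × 14/9 × 238 g/cup ÷ 1000 g/kg ≈ 0.2 kg
sour cream: (3 cup + 8 tbsp = 3.5 cup) × 14/9 × 240 mL/cup ≈ 1306.7 mL
honey: 180 mL × 14/9 ÷ 240 mL/cup × 340 g/cup ≈ 396.7 g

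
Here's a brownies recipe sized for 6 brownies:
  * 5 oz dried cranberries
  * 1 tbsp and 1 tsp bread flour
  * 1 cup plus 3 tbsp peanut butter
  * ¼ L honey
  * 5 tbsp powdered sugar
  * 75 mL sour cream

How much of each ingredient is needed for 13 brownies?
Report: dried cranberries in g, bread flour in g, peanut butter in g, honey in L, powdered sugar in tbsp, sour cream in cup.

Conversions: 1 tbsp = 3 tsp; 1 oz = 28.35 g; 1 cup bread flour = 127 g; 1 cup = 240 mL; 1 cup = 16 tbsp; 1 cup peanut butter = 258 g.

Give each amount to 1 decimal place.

Scaling factor: 13/6.
dried cranberries: 5 oz × 13/6 × 28.35 g/oz ≈ 307.1 g
bread flour: (1 tbsp + 1 tsp = 4/3 tbsp) × 13/6 ÷ 16 tbsp/cup × 127 g/cup ≈ 22.9 g
peanut butter: (1 cup + 3 tbsp = 1.1875 cup) × 13/6 × 258 g/cup ≈ 663.8 g
honey: 0.25 L × 13/6 ≈ 0.5 L
powdered sugar: 5 tbsp × 13/6 ≈ 10.8 tbsp
sour cream: 75 mL × 13/6 ÷ 240 mL/cup ≈ 0.7 cup

dried cranberries: 307.1 g; bread flour: 22.9 g; peanut butter: 663.8 g; honey: 0.5 L; powdered sugar: 10.8 tbsp; sour cream: 0.7 cup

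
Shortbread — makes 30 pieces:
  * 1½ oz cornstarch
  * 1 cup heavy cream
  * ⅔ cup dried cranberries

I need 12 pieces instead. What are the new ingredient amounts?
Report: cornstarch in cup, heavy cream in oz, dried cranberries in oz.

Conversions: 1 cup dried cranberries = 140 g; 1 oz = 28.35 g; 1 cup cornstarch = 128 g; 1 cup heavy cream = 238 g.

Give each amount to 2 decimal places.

cornstarch: 0.13 cup; heavy cream: 3.36 oz; dried cranberries: 1.32 oz

Scaling factor: 12/30 = 2/5 = 0.4.
cornstarch: 1.5 oz × 2/5 × 28.35 g/oz ÷ 128 g/cup ≈ 0.13 cup
heavy cream: 1 cup × 2/5 × 238 g/cup ÷ 28.35 g/oz ≈ 3.36 oz
dried cranberries: 2/3 cup × 2/5 × 140 g/cup ÷ 28.35 g/oz ≈ 1.32 oz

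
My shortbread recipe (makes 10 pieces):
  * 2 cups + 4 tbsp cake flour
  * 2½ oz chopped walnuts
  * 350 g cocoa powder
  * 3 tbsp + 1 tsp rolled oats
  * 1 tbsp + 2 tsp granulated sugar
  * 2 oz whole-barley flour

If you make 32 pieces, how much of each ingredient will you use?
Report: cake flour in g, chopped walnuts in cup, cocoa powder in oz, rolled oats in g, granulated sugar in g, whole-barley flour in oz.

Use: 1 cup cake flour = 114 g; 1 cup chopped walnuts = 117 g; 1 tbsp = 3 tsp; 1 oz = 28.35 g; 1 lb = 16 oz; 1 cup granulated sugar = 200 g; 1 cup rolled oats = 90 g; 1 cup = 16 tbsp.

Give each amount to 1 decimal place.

cake flour: 820.8 g; chopped walnuts: 1.9 cup; cocoa powder: 39.5 oz; rolled oats: 60.0 g; granulated sugar: 66.7 g; whole-barley flour: 6.4 oz

Scaling factor: 32/10 = 16/5 = 3.2.
cake flour: (2 cup + 4 tbsp = 2.25 cup) × 16/5 × 114 g/cup = 820.8 g
chopped walnuts: 2.5 oz × 16/5 × 28.35 g/oz ÷ 117 g/cup ≈ 1.9 cup
cocoa powder: 350 g × 16/5 ÷ 28.35 g/oz ≈ 39.5 oz
rolled oats: (3 tbsp + 1 tsp = 10/3 tbsp) × 16/5 ÷ 16 tbsp/cup × 90 g/cup = 60.0 g
granulated sugar: (1 tbsp + 2 tsp = 5/3 tbsp) × 16/5 ÷ 16 tbsp/cup × 200 g/cup ≈ 66.7 g
whole-barley flour: 2 oz × 16/5 = 6.4 oz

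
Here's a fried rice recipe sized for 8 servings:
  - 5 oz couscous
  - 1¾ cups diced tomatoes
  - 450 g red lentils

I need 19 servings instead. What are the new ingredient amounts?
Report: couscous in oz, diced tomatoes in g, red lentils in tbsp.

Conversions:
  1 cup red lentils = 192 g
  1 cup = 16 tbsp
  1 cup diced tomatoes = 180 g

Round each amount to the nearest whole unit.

couscous: 12 oz; diced tomatoes: 748 g; red lentils: 89 tbsp

Scaling factor: 19/8 = 2.375.
couscous: 5 oz × 19/8 ≈ 12 oz
diced tomatoes: 1.75 cup × 19/8 × 180 g/cup ≈ 748 g
red lentils: 450 g × 19/8 ÷ 192 g/cup × 16 tbsp/cup ≈ 89 tbsp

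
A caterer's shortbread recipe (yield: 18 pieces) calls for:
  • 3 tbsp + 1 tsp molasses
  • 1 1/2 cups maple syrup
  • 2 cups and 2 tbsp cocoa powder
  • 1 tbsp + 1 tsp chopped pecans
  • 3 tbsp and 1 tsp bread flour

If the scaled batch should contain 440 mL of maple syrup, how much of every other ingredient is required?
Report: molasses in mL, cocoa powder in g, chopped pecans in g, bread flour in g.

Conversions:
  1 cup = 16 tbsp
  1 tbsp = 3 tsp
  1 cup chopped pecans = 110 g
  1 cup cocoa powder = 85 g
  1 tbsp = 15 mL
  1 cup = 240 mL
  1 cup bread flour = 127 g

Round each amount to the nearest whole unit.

The original recipe has 360 mL of maple syrup, so the scaling factor is 440 ÷ 360 = 11/9.
molasses: (3 tbsp + 1 tsp = 10/3 tbsp) × 11/9 × 15 mL/tbsp ≈ 61 mL
cocoa powder: (2 cup + 2 tbsp = 2.125 cup) × 11/9 × 85 g/cup ≈ 221 g
chopped pecans: (1 tbsp + 1 tsp = 4/3 tbsp) × 11/9 ÷ 16 tbsp/cup × 110 g/cup ≈ 11 g
bread flour: (3 tbsp + 1 tsp = 10/3 tbsp) × 11/9 ÷ 16 tbsp/cup × 127 g/cup ≈ 32 g

molasses: 61 mL; cocoa powder: 221 g; chopped pecans: 11 g; bread flour: 32 g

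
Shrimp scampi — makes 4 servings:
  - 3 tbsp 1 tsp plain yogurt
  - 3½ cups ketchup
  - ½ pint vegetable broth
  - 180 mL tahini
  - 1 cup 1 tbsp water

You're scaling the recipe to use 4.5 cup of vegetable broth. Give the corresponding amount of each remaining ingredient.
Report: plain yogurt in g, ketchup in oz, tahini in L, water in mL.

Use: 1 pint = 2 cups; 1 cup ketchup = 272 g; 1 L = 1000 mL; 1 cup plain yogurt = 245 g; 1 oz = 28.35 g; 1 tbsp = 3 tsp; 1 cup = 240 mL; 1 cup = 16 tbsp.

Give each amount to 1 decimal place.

The original recipe has 1 cup of vegetable broth, so the scaling factor is 4.5 ÷ 1 = 9/2 = 4.5.
plain yogurt: (3 tbsp + 1 tsp = 10/3 tbsp) × 9/2 ÷ 16 tbsp/cup × 245 g/cup ≈ 229.7 g
ketchup: 3.5 cup × 9/2 × 272 g/cup ÷ 28.35 g/oz ≈ 151.1 oz
tahini: 180 mL × 9/2 ÷ 1000 mL/L ≈ 0.8 L
water: (1 cup + 1 tbsp = 1.0625 cup) × 9/2 × 240 mL/cup = 1147.5 mL

plain yogurt: 229.7 g; ketchup: 151.1 oz; tahini: 0.8 L; water: 1147.5 mL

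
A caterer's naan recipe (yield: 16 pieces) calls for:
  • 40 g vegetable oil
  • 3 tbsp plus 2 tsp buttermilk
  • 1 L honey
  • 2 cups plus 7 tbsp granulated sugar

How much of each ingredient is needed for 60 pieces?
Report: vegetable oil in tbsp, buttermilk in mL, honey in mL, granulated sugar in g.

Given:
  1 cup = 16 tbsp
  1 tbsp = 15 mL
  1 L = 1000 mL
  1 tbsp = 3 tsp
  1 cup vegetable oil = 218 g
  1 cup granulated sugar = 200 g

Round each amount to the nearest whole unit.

vegetable oil: 11 tbsp; buttermilk: 206 mL; honey: 3750 mL; granulated sugar: 1828 g

Scaling factor: 60/16 = 15/4 = 3.75.
vegetable oil: 40 g × 15/4 ÷ 218 g/cup × 16 tbsp/cup ≈ 11 tbsp
buttermilk: (3 tbsp + 2 tsp = 11/3 tbsp) × 15/4 × 15 mL/tbsp ≈ 206 mL
honey: 1 L × 15/4 × 1000 mL/L = 3750 mL
granulated sugar: (2 cup + 7 tbsp = 2.4375 cup) × 15/4 × 200 g/cup ≈ 1828 g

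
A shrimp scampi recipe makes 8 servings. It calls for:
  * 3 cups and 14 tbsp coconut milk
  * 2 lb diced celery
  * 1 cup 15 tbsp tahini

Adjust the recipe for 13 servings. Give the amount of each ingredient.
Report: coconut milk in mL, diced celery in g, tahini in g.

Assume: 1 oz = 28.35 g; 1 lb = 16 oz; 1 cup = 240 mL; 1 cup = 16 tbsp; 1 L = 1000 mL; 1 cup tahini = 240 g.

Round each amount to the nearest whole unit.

Scaling factor: 13/8 = 1.625.
coconut milk: (3 cup + 14 tbsp = 3.875 cup) × 13/8 × 240 mL/cup ≈ 1511 mL
diced celery: 2 lb × 13/8 × 16 oz/lb × 28.35 g/oz ≈ 1474 g
tahini: (1 cup + 15 tbsp = 1.9375 cup) × 13/8 × 240 g/cup ≈ 756 g

coconut milk: 1511 mL; diced celery: 1474 g; tahini: 756 g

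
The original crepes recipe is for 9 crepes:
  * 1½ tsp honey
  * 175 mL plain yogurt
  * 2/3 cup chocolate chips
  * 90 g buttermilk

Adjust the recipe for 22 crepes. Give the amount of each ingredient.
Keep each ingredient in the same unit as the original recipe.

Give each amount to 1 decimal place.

Scaling factor: 22/9.
honey: 1.5 tsp × 22/9 ≈ 3.7 tsp
plain yogurt: 175 mL × 22/9 ≈ 427.8 mL
chocolate chips: 2/3 cup × 22/9 ≈ 1.6 cup
buttermilk: 90 g × 22/9 = 220.0 g

honey: 3.7 tsp; plain yogurt: 427.8 mL; chocolate chips: 1.6 cup; buttermilk: 220.0 g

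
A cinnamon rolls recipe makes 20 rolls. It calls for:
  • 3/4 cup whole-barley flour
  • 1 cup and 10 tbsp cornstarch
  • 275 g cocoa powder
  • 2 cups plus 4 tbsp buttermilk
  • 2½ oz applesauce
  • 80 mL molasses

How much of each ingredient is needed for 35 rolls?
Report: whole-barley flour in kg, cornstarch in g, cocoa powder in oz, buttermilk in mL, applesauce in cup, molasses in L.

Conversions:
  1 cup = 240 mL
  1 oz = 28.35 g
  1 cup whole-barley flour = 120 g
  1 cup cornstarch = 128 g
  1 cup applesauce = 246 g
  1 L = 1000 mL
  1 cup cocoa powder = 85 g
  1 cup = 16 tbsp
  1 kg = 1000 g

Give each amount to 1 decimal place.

Scaling factor: 35/20 = 7/4 = 1.75.
whole-barley flour: 0.75 cup × 7/4 × 120 g/cup ÷ 1000 g/kg ≈ 0.2 kg
cornstarch: (1 cup + 10 tbsp = 1.625 cup) × 7/4 × 128 g/cup = 364.0 g
cocoa powder: 275 g × 7/4 ÷ 28.35 g/oz ≈ 17.0 oz
buttermilk: (2 cup + 4 tbsp = 2.25 cup) × 7/4 × 240 mL/cup = 945.0 mL
applesauce: 2.5 oz × 7/4 × 28.35 g/oz ÷ 246 g/cup ≈ 0.5 cup
molasses: 80 mL × 7/4 ÷ 1000 mL/L ≈ 0.1 L

whole-barley flour: 0.2 kg; cornstarch: 364.0 g; cocoa powder: 17.0 oz; buttermilk: 945.0 mL; applesauce: 0.5 cup; molasses: 0.1 L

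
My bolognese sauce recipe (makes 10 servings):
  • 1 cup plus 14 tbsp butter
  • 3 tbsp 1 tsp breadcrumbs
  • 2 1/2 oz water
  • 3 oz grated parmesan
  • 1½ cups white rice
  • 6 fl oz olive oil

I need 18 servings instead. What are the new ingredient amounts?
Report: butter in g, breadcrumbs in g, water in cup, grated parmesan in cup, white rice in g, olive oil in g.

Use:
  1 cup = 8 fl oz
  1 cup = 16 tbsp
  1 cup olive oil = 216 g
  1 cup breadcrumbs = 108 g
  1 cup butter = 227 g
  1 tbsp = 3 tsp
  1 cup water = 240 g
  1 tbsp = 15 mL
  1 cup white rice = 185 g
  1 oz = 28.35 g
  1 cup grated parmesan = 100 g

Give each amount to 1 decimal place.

Scaling factor: 18/10 = 9/5 = 1.8.
butter: (1 cup + 14 tbsp = 1.875 cup) × 9/5 × 227 g/cup ≈ 766.1 g
breadcrumbs: (3 tbsp + 1 tsp = 10/3 tbsp) × 9/5 ÷ 16 tbsp/cup × 108 g/cup = 40.5 g
water: 2.5 oz × 9/5 × 28.35 g/oz ÷ 240 g/cup ≈ 0.5 cup
grated parmesan: 3 oz × 9/5 × 28.35 g/oz ÷ 100 g/cup ≈ 1.5 cup
white rice: 1.5 cup × 9/5 × 185 g/cup = 499.5 g
olive oil: 6 fl oz × 9/5 ÷ 8 fl oz/cup × 216 g/cup = 291.6 g

butter: 766.1 g; breadcrumbs: 40.5 g; water: 0.5 cup; grated parmesan: 1.5 cup; white rice: 499.5 g; olive oil: 291.6 g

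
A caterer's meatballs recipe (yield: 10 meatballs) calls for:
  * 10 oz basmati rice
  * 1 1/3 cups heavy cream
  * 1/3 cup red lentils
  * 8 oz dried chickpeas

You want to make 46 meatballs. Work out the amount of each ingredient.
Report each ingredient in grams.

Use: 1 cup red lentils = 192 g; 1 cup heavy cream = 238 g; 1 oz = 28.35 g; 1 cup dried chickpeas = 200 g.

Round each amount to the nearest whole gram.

basmati rice: 1304 g; heavy cream: 1460 g; red lentils: 294 g; dried chickpeas: 1043 g

Scaling factor: 46/10 = 23/5 = 4.6.
basmati rice: 10 oz × 23/5 × 28.35 g/oz ≈ 1304 g
heavy cream: 4/3 cup × 23/5 × 238 g/cup ≈ 1460 g
red lentils: 1/3 cup × 23/5 × 192 g/cup ≈ 294 g
dried chickpeas: 8 oz × 23/5 × 28.35 g/oz ≈ 1043 g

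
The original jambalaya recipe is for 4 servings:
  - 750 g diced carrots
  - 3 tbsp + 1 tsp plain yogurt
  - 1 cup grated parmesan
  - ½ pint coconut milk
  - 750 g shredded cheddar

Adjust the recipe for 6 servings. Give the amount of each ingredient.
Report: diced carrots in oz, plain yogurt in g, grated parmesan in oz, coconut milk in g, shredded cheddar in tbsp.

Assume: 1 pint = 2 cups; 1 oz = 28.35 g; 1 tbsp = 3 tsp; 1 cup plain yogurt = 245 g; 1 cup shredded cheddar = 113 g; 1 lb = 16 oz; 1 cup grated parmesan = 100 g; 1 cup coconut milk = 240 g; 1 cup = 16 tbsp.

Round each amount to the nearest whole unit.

Scaling factor: 6/4 = 3/2 = 1.5.
diced carrots: 750 g × 3/2 ÷ 28.35 g/oz ≈ 40 oz
plain yogurt: (3 tbsp + 1 tsp = 10/3 tbsp) × 3/2 ÷ 16 tbsp/cup × 245 g/cup ≈ 77 g
grated parmesan: 1 cup × 3/2 × 100 g/cup ÷ 28.35 g/oz ≈ 5 oz
coconut milk: 0.5 pint × 3/2 × 2 cup/pint × 240 g/cup = 360 g
shredded cheddar: 750 g × 3/2 ÷ 113 g/cup × 16 tbsp/cup ≈ 159 tbsp

diced carrots: 40 oz; plain yogurt: 77 g; grated parmesan: 5 oz; coconut milk: 360 g; shredded cheddar: 159 tbsp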